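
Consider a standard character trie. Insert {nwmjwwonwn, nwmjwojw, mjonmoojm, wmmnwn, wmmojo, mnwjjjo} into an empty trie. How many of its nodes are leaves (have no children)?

A leaf is a node with no children — equivalently, the end of a word that is not a proper prefix of any other stored word.
Those words: "mjonmoojm", "mnwjjjo", "nwmjwojw", "nwmjwwonwn", "wmmnwn", "wmmojo"
Leaf count: 6

6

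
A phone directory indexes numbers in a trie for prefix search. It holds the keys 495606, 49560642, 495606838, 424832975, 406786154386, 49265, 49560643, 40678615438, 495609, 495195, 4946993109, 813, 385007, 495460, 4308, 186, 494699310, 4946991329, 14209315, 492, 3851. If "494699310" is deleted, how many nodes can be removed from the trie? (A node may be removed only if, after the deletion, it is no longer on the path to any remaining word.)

0

A node on "494699310"'s path can go only if nothing else ends at it or branches off below it.
Every node on "494699310" is still needed (e.g. by "4946993109"), so nothing is freed.
Nodes removed: 0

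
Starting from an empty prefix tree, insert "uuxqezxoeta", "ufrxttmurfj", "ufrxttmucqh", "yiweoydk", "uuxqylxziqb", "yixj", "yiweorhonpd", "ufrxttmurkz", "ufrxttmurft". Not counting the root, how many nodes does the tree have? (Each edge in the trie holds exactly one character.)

Count nodes per top-level branch (shared prefixes stored once):
  'u'-branch (ufrxttmucqh, ufrxttmurfj, ufrxttmurft, ufrxttmurkz, uuxqezxoeta, uuxqylxziqb): 34 nodes
  'y'-branch (yiweorhonpd, yiweoydk, yixj): 16 nodes
Sum: 50

50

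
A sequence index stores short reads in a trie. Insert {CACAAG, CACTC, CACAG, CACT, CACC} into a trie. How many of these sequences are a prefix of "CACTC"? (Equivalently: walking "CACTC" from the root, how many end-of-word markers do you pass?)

2

Traverse "CACTC" character by character; count nodes along the way that are marked as word ends.
Prefixes of the query that are stored words: "CACT", "CACTC"
Count: 2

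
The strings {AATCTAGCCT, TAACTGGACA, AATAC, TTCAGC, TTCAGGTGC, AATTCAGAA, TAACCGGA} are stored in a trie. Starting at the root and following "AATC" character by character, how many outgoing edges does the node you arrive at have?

Follow the path "AATC" to its node, then look at its outgoing edges.
Distinct next characters after "AATC": T.
That node has 1 child edge.

1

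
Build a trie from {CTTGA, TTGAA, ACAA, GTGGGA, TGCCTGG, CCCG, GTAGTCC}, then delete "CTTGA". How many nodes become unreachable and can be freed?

4

After clearing the end-marker at "CTTGA", prune upward until reaching a node still needed by another word.
The suffix "TTGA" (4 nodes) is used only by "CTTGA"; the node for "C" still has the child "C", so pruning stops there.
Nodes removed: 4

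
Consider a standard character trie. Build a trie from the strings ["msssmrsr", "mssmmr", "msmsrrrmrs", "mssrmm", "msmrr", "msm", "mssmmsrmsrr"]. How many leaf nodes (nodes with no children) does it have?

A leaf is a node with no children — equivalently, the end of a word that is not a proper prefix of any other stored word.
Those words: "msmrr", "msmsrrrmrs", "mssmmr", "mssmmsrmsrr", "mssrmm", "msssmrsr"
Leaf count: 6

6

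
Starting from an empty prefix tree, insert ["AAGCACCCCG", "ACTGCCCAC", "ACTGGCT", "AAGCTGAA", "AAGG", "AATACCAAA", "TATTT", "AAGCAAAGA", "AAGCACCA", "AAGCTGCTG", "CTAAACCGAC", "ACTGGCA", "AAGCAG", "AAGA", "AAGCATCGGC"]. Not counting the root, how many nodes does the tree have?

64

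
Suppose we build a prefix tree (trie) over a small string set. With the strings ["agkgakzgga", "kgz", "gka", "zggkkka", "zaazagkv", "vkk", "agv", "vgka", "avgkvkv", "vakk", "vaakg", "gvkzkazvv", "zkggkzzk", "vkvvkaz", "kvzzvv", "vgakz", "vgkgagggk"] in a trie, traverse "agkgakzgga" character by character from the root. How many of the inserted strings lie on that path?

1

Walk "agkgakzgga" from the root; an end-of-word marker is hit whenever a stored word is a prefix of "agkgakzgga".
Prefixes of the query that are stored words: "agkgakzgga"
Count: 1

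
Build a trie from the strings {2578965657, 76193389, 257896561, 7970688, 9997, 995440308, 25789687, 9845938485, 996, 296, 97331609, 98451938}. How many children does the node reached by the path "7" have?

2

Walk "7" from the root, arriving at one node.
Characters that immediately follow "7" among the stored strings: {6, 9}.
That node has 2 child edges.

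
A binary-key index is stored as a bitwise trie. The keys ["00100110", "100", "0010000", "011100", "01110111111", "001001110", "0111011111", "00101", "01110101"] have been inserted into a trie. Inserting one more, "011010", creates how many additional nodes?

3

Walking "011010" from the root, the first 3 characters ("011") follow existing edges; "0" is the first miss.
So 6 − 3 = 3 new nodes.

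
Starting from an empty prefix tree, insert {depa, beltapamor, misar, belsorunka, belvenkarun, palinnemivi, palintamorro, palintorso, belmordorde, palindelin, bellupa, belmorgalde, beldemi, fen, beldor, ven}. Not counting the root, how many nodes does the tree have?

90

Trace insertions, counting only characters that open a new branch:
  "depa" → 4 new (d, e, p, a)
  "beltapamor" → 10 new (b, e, l, t, a, p, a, m, o, r)
  "misar" → 5 new (m, i, s, a, r)
  "belsorunka" → prefix "bel" already present; 7 new (s, o, r, u, n, k, a)
  "belvenkarun" → prefix "bel" already present; 8 new (v, e, n, k, a, r, u, n)
  "palinnemivi" → 11 new (p, a, l, i, n, n, e, m, i, v, i)
  "palintamorro" → prefix "palin" already present; 7 new (t, a, m, o, r, r, o)
  "palintorso" → prefix "palint" already present; 4 new (o, r, s, o)
  "belmordorde" → prefix "bel" already present; 8 new (m, o, r, d, o, r, d, e)
  "palindelin" → prefix "palin" already present; 5 new (d, e, l, i, n)
  "bellupa" → prefix "bel" already present; 4 new (l, u, p, a)
  "belmorgalde" → prefix "belmor" already present; 5 new (g, a, l, d, e)
  "beldemi" → prefix "bel" already present; 4 new (d, e, m, i)
  "fen" → 3 new (f, e, n)
  "beldor" → prefix "beld" already present; 2 new (o, r)
  "ven" → 3 new (v, e, n)
Total nodes = 4 + 10 + 5 + 7 + 8 + 11 + 7 + 4 + 8 + 5 + 4 + 5 + 4 + 3 + 2 + 3 = 90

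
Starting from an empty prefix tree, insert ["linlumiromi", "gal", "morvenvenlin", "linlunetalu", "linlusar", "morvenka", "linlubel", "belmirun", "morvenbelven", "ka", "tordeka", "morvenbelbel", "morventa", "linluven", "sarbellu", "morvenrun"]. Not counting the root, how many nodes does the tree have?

82

Insert word by word; a character creates a node only if that edge doesn't already exist:
  "linlumiromi" → 11 new (l, i, n, l, u, m, i, r, o, m, i)
  "gal" → 3 new (g, a, l)
  "morvenvenlin" → 12 new (m, o, r, v, e, n, v, e, n, l, i, n)
  "linlunetalu" → prefix "linlu" already present; 6 new (n, e, t, a, l, u)
  "linlusar" → prefix "linlu" already present; 3 new (s, a, r)
  "morvenka" → prefix "morven" already present; 2 new (k, a)
  "linlubel" → prefix "linlu" already present; 3 new (b, e, l)
  "belmirun" → 8 new (b, e, l, m, i, r, u, n)
  "morvenbelven" → prefix "morven" already present; 6 new (b, e, l, v, e, n)
  "ka" → 2 new (k, a)
  "tordeka" → 7 new (t, o, r, d, e, k, a)
  "morvenbelbel" → prefix "morvenbel" already present; 3 new (b, e, l)
  "morventa" → prefix "morven" already present; 2 new (t, a)
  "linluven" → prefix "linlu" already present; 3 new (v, e, n)
  "sarbellu" → 8 new (s, a, r, b, e, l, l, u)
  "morvenrun" → prefix "morven" already present; 3 new (r, u, n)
Total nodes = 11 + 3 + 12 + 6 + 3 + 2 + 3 + 8 + 6 + 2 + 7 + 3 + 2 + 3 + 8 + 3 = 82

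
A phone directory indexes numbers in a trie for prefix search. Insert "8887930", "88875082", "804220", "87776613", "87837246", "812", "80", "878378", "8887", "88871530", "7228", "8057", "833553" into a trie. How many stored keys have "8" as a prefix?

12

Walk to "8"; the words in its subtree are exactly those with that prefix.
Words under "8": 80, 804220, 8057, 812, 833553, 87776613, 87837246, 878378, 8887, 88871530, 88875082, 8887930
Count: 12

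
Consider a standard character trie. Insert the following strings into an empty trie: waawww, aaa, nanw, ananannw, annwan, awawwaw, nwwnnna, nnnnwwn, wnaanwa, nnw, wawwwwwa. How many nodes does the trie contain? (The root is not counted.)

For each word, the new-node count is its length minus the longest prefix already in the trie:
  "waawww" → 6 new (w, a, a, w, w, w)
  "aaa" → 3 new (a, a, a)
  "nanw" → 4 new (n, a, n, w)
  "ananannw" → prefix "a" already present; 7 new (n, a, n, a, n, n, w)
  "annwan" → prefix "an" already present; 4 new (n, w, a, n)
  "awawwaw" → prefix "a" already present; 6 new (w, a, w, w, a, w)
  "nwwnnna" → prefix "n" already present; 6 new (w, w, n, n, n, a)
  "nnnnwwn" → prefix "n" already present; 6 new (n, n, n, w, w, n)
  "wnaanwa" → prefix "w" already present; 6 new (n, a, a, n, w, a)
  "nnw" → prefix "nn" already present; 1 new (w)
  "wawwwwwa" → prefix "wa" already present; 6 new (w, w, w, w, w, a)
Total nodes = 6 + 3 + 4 + 7 + 4 + 6 + 6 + 6 + 6 + 1 + 6 = 55

55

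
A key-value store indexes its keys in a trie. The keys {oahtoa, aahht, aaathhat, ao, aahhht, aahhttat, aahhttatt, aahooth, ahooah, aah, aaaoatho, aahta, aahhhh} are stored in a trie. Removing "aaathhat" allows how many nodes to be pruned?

5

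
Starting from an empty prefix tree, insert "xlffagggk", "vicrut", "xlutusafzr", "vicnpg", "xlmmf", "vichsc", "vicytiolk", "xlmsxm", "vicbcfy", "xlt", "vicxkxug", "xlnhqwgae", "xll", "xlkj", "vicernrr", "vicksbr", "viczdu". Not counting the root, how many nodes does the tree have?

Insert word by word; a character creates a node only if that edge doesn't already exist:
  "xlffagggk" → 9 new (x, l, f, f, a, g, g, g, k)
  "vicrut" → 6 new (v, i, c, r, u, t)
  "xlutusafzr" → prefix "xl" already present; 8 new (u, t, u, s, a, f, z, r)
  "vicnpg" → prefix "vic" already present; 3 new (n, p, g)
  "xlmmf" → prefix "xl" already present; 3 new (m, m, f)
  "vichsc" → prefix "vic" already present; 3 new (h, s, c)
  "vicytiolk" → prefix "vic" already present; 6 new (y, t, i, o, l, k)
  "xlmsxm" → prefix "xlm" already present; 3 new (s, x, m)
  "vicbcfy" → prefix "vic" already present; 4 new (b, c, f, y)
  "xlt" → prefix "xl" already present; 1 new (t)
  "vicxkxug" → prefix "vic" already present; 5 new (x, k, x, u, g)
  "xlnhqwgae" → prefix "xl" already present; 7 new (n, h, q, w, g, a, e)
  "xll" → prefix "xl" already present; 1 new (l)
  "xlkj" → prefix "xl" already present; 2 new (k, j)
  "vicernrr" → prefix "vic" already present; 5 new (e, r, n, r, r)
  "vicksbr" → prefix "vic" already present; 4 new (k, s, b, r)
  "viczdu" → prefix "vic" already present; 3 new (z, d, u)
Total nodes = 9 + 6 + 8 + 3 + 3 + 3 + 6 + 3 + 4 + 1 + 5 + 7 + 1 + 2 + 5 + 4 + 3 = 73

73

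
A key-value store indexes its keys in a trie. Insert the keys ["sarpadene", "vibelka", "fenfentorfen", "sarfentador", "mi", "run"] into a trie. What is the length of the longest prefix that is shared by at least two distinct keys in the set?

3

Equivalently: take the maximum, over all pairs, of their longest common prefix length.
e.g. "sarfentador" and "sarpadene" share the prefix "sar" of length 3; no pair shares a longer one.
Longest shared-prefix length: 3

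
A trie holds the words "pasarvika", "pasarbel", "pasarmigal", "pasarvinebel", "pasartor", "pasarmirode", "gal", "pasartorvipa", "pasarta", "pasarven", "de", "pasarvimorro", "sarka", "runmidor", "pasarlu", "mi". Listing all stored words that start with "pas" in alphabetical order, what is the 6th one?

Words with prefix "pas", in lexicographic order: "pasarbel", "pasarlu", "pasarmigal", "pasarmirode", "pasarta", "pasartor", "pasartorvipa", "pasarven", "pasarvika", "pasarvimorro", "pasarvinebel"
The 6th is pasartor.

pasartor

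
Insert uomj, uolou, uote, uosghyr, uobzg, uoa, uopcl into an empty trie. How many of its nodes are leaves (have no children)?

7

A leaf is a node with no children — equivalently, the end of a word that is not a proper prefix of any other stored word.
Those words: "uoa", "uobzg", "uolou", "uomj", "uopcl", "uosghyr", "uote"
Leaf count: 7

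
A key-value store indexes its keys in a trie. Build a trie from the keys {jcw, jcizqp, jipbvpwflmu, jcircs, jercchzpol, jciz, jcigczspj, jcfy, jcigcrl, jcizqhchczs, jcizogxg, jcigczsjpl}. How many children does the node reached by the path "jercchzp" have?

1

Walk "jercchzp" from the root, arriving at one node.
Characters that immediately follow "jercchzp" among the stored strings: {o}.
That node has 1 child edge.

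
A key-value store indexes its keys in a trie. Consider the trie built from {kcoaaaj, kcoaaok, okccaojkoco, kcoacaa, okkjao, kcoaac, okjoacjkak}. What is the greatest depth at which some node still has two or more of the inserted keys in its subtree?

The deepest shared node is where two words last agree before diverging.
"kcoaaaj" and "kcoaac" agree on "kcoaa" (5 characters) before diverging; nothing deeper is shared.
Longest shared-prefix length: 5

5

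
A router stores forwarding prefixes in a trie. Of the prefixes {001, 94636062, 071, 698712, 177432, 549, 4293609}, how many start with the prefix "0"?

2

Walk to "0"; the words in its subtree are exactly those with that prefix.
Matches: "001", "071"
Count: 2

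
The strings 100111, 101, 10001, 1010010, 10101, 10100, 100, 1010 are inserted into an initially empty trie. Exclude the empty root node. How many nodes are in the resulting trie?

14

Count nodes per top-level branch (shared prefixes stored once):
  '1'-branch (100, 10001, 100111, 101, 1010, 10100, 1010010, 10101): 14 nodes
Sum: 14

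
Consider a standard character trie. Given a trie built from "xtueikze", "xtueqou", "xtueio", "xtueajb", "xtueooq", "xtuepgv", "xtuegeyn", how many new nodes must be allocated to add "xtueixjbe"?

4

The longest prefix of "xtueixjbe" already in the trie is "xtuei" (length 5).
New nodes needed: |"xtueixjbe"| − 5 = 9 − 5 = 4.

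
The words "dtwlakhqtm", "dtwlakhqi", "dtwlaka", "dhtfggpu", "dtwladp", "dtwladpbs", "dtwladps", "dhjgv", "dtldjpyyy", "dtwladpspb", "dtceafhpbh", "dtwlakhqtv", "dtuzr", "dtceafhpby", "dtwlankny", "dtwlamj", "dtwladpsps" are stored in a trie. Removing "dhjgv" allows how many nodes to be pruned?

3

After clearing the end-marker at "dhjgv", prune upward until reaching a node still needed by another word.
The suffix "jgv" (3 nodes) is used only by "dhjgv"; the node for "dh" still has the child "t", so pruning stops there.
Nodes removed: 3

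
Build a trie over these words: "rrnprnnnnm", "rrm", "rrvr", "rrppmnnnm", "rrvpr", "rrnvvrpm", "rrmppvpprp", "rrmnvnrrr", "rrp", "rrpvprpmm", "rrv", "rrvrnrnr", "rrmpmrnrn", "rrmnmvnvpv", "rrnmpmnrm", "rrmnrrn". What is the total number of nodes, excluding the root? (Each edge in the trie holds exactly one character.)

70

Insert word by word; a character creates a node only if that edge doesn't already exist:
  "rrnprnnnnm" → 10 new (r, r, n, p, r, n, n, n, n, m)
  "rrm" → prefix "rr" already present; 1 new (m)
  "rrvr" → prefix "rr" already present; 2 new (v, r)
  "rrppmnnnm" → prefix "rr" already present; 7 new (p, p, m, n, n, n, m)
  "rrvpr" → prefix "rrv" already present; 2 new (p, r)
  "rrnvvrpm" → prefix "rrn" already present; 5 new (v, v, r, p, m)
  "rrmppvpprp" → prefix "rrm" already present; 7 new (p, p, v, p, p, r, p)
  "rrmnvnrrr" → prefix "rrm" already present; 6 new (n, v, n, r, r, r)
  "rrp" → prefix "rrp" already present; 0 new (none)
  "rrpvprpmm" → prefix "rrp" already present; 6 new (v, p, r, p, m, m)
  "rrv" → prefix "rrv" already present; 0 new (none)
  "rrvrnrnr" → prefix "rrvr" already present; 4 new (n, r, n, r)
  "rrmpmrnrn" → prefix "rrmp" already present; 5 new (m, r, n, r, n)
  "rrmnmvnvpv" → prefix "rrmn" already present; 6 new (m, v, n, v, p, v)
  "rrnmpmnrm" → prefix "rrn" already present; 6 new (m, p, m, n, r, m)
  "rrmnrrn" → prefix "rrmn" already present; 3 new (r, r, n)
Total nodes = 10 + 1 + 2 + 7 + 2 + 5 + 7 + 6 + 0 + 6 + 0 + 4 + 5 + 6 + 6 + 3 = 70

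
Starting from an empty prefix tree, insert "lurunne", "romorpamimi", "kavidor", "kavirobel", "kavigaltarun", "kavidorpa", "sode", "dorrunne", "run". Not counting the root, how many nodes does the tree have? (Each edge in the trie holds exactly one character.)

54

Count nodes per top-level branch (shared prefixes stored once):
  'd'-branch (dorrunne): 8 nodes
  'k'-branch (kavidor, kavidorpa, kavigaltarun, kavirobel): 22 nodes
  'l'-branch (lurunne): 7 nodes
  'r'-branch (romorpamimi, run): 13 nodes
  's'-branch (sode): 4 nodes
Sum: 54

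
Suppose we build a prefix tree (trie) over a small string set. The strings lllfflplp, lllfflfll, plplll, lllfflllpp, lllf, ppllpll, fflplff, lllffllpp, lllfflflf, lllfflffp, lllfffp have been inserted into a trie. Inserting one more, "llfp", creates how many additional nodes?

The longest prefix of "llfp" already in the trie is "ll" (length 2).
So 4 − 2 = 2 new nodes.

2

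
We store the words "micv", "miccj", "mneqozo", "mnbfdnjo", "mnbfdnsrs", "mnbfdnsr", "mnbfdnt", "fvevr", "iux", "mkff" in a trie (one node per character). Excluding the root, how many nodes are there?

33

Count nodes per top-level branch (shared prefixes stored once):
  'f'-branch (fvevr): 5 nodes
  'i'-branch (iux): 3 nodes
  'm'-branch (miccj, micv, mkff, mnbfdnjo, mnbfdnsr, mnbfdnsrs, mnbfdnt, mneqozo): 25 nodes
Sum: 33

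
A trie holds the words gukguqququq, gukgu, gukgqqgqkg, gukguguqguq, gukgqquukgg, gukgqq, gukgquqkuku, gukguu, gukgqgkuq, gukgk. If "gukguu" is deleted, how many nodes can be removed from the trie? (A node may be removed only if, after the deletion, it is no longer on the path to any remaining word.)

1

After clearing the end-marker at "gukguu", prune upward until reaching a node still needed by another word.
The suffix "u" (1 node) is used only by "gukguu"; the node for "gukgu" still has the child "q", so pruning stops there.
Nodes removed: 1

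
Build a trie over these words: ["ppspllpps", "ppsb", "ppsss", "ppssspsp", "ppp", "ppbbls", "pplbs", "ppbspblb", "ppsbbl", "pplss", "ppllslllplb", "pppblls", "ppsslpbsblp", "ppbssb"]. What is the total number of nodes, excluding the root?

Count nodes per top-level branch (shared prefixes stored once):
  'p'-branch (ppbbls, ppbspblb, ppbssb, pplbs, ppllslllplb, pplss, ppp, pppblls, ppsb, ppsbbl, ppspllpps, ppsslpbsblp, ppsss, ppssspsp): 53 nodes
Sum: 53

53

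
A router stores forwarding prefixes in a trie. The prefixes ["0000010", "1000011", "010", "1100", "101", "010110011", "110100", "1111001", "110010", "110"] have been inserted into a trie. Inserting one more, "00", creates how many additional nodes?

0

Every character of "00" already lies on an existing path (it is a prefix of some stored word).
No new nodes are needed: 0.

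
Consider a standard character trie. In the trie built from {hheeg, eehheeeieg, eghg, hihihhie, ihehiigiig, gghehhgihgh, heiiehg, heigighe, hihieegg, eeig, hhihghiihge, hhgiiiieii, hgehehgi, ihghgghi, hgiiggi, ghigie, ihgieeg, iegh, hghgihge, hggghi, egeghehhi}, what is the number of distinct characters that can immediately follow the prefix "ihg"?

2

Follow the path "ihg" to its node, then look at its outgoing edges.
Characters that immediately follow "ihg" among the stored strings: {h, i}.
That node has 2 child edges.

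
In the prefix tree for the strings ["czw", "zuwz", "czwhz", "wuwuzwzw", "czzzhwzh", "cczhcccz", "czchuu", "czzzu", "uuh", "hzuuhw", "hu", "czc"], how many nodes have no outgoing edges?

10

A leaf is a node with no children — equivalently, the end of a word that is not a proper prefix of any other stored word.
Those words: "cczhcccz", "czchuu", "czwhz", "czzzhwzh", "czzzu", "hu", "hzuuhw", "uuh", "wuwuzwzw", "zuwz"
Leaf count: 10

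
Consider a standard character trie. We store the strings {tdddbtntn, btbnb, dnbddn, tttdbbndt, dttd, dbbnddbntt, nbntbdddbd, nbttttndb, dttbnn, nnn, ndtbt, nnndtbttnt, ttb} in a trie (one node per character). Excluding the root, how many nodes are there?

74

Insert word by word; a character creates a node only if that edge doesn't already exist:
  "tdddbtntn" → 9 new (t, d, d, d, b, t, n, t, n)
  "btbnb" → 5 new (b, t, b, n, b)
  "dnbddn" → 6 new (d, n, b, d, d, n)
  "tttdbbndt" → prefix "t" already present; 8 new (t, t, d, b, b, n, d, t)
  "dttd" → prefix "d" already present; 3 new (t, t, d)
  "dbbnddbntt" → prefix "d" already present; 9 new (b, b, n, d, d, b, n, t, t)
  "nbntbdddbd" → 10 new (n, b, n, t, b, d, d, d, b, d)
  "nbttttndb" → prefix "nb" already present; 7 new (t, t, t, t, n, d, b)
  "dttbnn" → prefix "dtt" already present; 3 new (b, n, n)
  "nnn" → prefix "n" already present; 2 new (n, n)
  "ndtbt" → prefix "n" already present; 4 new (d, t, b, t)
  "nnndtbttnt" → prefix "nnn" already present; 7 new (d, t, b, t, t, n, t)
  "ttb" → prefix "tt" already present; 1 new (b)
Total nodes = 9 + 5 + 6 + 8 + 3 + 9 + 10 + 7 + 3 + 2 + 4 + 7 + 1 = 74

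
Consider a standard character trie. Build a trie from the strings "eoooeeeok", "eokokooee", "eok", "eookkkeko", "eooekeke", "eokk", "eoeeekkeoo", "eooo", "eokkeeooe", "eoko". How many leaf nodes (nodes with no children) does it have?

6

Leaves are exactly the stored words that no other stored word extends.
Those words: "eoeeekkeoo", "eokkeeooe", "eokokooee", "eooekeke", "eookkkeko", "eoooeeeok"
Leaf count: 6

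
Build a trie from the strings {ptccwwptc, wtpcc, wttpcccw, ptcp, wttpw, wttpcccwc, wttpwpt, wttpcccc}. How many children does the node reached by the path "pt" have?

Follow the path "pt" to its node, then look at its outgoing edges.
Characters that immediately follow "pt" among the stored strings: {c}.
That node has 1 child edge.

1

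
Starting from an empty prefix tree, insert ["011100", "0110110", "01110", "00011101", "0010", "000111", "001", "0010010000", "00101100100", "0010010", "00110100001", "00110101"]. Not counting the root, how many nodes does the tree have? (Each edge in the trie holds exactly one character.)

Count nodes per top-level branch (shared prefixes stored once):
  '0'-branch (000111, 00011101, 001, 0010, 0010010, 0010010000, 00101100100, 00110100001, 00110101, 0110110, 01110, 011100): 41 nodes
Sum: 41

41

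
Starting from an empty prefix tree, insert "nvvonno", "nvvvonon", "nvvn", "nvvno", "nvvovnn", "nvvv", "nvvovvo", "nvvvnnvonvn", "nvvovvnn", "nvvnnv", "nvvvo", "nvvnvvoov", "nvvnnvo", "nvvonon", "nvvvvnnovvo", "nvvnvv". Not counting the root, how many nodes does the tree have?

45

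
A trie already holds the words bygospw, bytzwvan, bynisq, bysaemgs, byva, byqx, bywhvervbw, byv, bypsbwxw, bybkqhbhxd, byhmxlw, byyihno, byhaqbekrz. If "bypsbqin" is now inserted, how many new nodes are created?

3

The longest prefix of "bypsbqin" already in the trie is "bypsb" (length 5).
New nodes needed: |"bypsbqin"| − 5 = 8 − 5 = 3.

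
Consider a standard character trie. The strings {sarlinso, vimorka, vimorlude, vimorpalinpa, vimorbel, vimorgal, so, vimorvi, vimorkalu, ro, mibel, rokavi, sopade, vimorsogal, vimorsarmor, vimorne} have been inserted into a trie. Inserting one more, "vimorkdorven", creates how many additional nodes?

The longest prefix of "vimorkdorven" already in the trie is "vimork" (length 6).
So 12 − 6 = 6 new nodes.

6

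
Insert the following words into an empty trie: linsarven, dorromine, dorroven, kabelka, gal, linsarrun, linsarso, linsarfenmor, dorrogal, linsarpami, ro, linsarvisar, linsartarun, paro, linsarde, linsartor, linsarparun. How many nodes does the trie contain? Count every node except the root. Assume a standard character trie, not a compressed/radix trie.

71

Insert word by word; a character creates a node only if that edge doesn't already exist:
  "linsarven" → 9 new (l, i, n, s, a, r, v, e, n)
  "dorromine" → 9 new (d, o, r, r, o, m, i, n, e)
  "dorroven" → prefix "dorro" already present; 3 new (v, e, n)
  "kabelka" → 7 new (k, a, b, e, l, k, a)
  "gal" → 3 new (g, a, l)
  "linsarrun" → prefix "linsar" already present; 3 new (r, u, n)
  "linsarso" → prefix "linsar" already present; 2 new (s, o)
  "linsarfenmor" → prefix "linsar" already present; 6 new (f, e, n, m, o, r)
  "dorrogal" → prefix "dorro" already present; 3 new (g, a, l)
  "linsarpami" → prefix "linsar" already present; 4 new (p, a, m, i)
  "ro" → 2 new (r, o)
  "linsarvisar" → prefix "linsarv" already present; 4 new (i, s, a, r)
  "linsartarun" → prefix "linsar" already present; 5 new (t, a, r, u, n)
  "paro" → 4 new (p, a, r, o)
  "linsarde" → prefix "linsar" already present; 2 new (d, e)
  "linsartor" → prefix "linsart" already present; 2 new (o, r)
  "linsarparun" → prefix "linsarpa" already present; 3 new (r, u, n)
Total nodes = 9 + 9 + 3 + 7 + 3 + 3 + 2 + 6 + 3 + 4 + 2 + 4 + 5 + 4 + 2 + 2 + 3 = 71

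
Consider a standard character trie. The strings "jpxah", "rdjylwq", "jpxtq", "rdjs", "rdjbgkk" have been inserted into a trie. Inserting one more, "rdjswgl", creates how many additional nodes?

3

Walking "rdjswgl" from the root, the first 4 characters ("rdjs") follow existing edges; "w" is the first miss.
Each of the 3 remaining characters creates one node.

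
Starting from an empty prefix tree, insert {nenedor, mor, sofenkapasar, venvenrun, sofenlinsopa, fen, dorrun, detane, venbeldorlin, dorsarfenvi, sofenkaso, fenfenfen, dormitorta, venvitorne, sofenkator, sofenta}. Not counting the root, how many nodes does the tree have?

Count nodes per top-level branch (shared prefixes stored once):
  'd'-branch (detane, dormitorta, dorrun, dorsarfenvi): 26 nodes
  'f'-branch (fen, fenfenfen): 9 nodes
  'm'-branch (mor): 3 nodes
  'n'-branch (nenedor): 7 nodes
  's'-branch (sofenkapasar, sofenkaso, sofenkator, sofenlinsopa, sofenta): 26 nodes
  'v'-branch (venbeldorlin, venvenrun, venvitorne): 24 nodes
Sum: 95

95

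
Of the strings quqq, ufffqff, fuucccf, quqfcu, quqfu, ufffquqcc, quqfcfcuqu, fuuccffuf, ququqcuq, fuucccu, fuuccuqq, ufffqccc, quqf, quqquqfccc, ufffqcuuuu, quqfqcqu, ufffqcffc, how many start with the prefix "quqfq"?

1

Filter for entries beginning with "quqfq":
Words under "quqfq": quqfqcqu
Count: 1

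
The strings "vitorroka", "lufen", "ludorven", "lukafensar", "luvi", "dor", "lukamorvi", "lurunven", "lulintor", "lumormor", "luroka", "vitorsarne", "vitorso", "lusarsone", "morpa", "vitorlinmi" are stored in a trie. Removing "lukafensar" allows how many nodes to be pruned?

6

Walk "lukafensar" from the leaf back toward the root, removing each node that no remaining word uses.
The suffix "fensar" (6 nodes) is used only by "lukafensar"; the node for "luka" still has the child "m", so pruning stops there.
Nodes removed: 6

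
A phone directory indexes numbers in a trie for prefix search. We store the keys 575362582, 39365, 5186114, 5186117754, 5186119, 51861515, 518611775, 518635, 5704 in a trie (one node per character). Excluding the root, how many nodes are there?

Trace insertions, counting only characters that open a new branch:
  "575362582" → 9 new (5, 7, 5, 3, 6, 2, 5, 8, 2)
  "39365" → 5 new (3, 9, 3, 6, 5)
  "5186114" → prefix "5" already present; 6 new (1, 8, 6, 1, 1, 4)
  "5186117754" → prefix "518611" already present; 4 new (7, 7, 5, 4)
  "5186119" → prefix "518611" already present; 1 new (9)
  "51861515" → prefix "51861" already present; 3 new (5, 1, 5)
  "518611775" → prefix "518611775" already present; 0 new (none)
  "518635" → prefix "5186" already present; 2 new (3, 5)
  "5704" → prefix "57" already present; 2 new (0, 4)
Total nodes = 9 + 5 + 6 + 4 + 1 + 3 + 0 + 2 + 2 = 32

32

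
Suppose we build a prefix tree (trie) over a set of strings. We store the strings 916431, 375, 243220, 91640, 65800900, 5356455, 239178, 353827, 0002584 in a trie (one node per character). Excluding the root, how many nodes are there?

48

For each word, the new-node count is its length minus the longest prefix already in the trie:
  "916431" → 6 new (9, 1, 6, 4, 3, 1)
  "375" → 3 new (3, 7, 5)
  "243220" → 6 new (2, 4, 3, 2, 2, 0)
  "91640" → prefix "9164" already present; 1 new (0)
  "65800900" → 8 new (6, 5, 8, 0, 0, 9, 0, 0)
  "5356455" → 7 new (5, 3, 5, 6, 4, 5, 5)
  "239178" → prefix "2" already present; 5 new (3, 9, 1, 7, 8)
  "353827" → prefix "3" already present; 5 new (5, 3, 8, 2, 7)
  "0002584" → 7 new (0, 0, 0, 2, 5, 8, 4)
Total nodes = 6 + 3 + 6 + 1 + 8 + 7 + 5 + 5 + 7 = 48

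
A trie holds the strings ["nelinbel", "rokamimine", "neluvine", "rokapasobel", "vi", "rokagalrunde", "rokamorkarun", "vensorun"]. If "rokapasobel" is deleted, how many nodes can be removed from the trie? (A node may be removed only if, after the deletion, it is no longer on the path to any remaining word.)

7

A node on "rokapasobel"'s path can go only if nothing else ends at it or branches off below it.
The suffix "pasobel" (7 nodes) is used only by "rokapasobel"; the node for "roka" still has the child "m", so pruning stops there.
Nodes removed: 7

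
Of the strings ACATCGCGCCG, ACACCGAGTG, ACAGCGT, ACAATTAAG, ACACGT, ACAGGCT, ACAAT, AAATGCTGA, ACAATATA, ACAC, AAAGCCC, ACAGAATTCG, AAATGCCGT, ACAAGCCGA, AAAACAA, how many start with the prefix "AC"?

11

Walk to "AC"; the words in its subtree are exactly those with that prefix.
Words under "AC": ACAAGCCGA, ACAAT, ACAATATA, ACAATTAAG, ACAC, ACACCGAGTG, ACACGT, ACAGAATTCG, ACAGCGT, ACAGGCT, ACATCGCGCCG
Count: 11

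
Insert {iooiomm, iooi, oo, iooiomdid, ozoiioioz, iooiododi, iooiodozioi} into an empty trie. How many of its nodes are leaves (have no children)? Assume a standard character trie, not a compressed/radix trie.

Leaves are exactly the stored words that no other stored word extends.
Those words: "iooiododi", "iooiodozioi", "iooiomdid", "iooiomm", "oo", "ozoiioioz"
Leaf count: 6

6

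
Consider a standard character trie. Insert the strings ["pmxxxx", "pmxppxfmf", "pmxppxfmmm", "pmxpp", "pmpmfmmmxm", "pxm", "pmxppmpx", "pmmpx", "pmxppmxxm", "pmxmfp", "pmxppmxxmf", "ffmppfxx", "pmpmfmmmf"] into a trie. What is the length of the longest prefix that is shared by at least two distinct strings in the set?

9

Look for the deepest trie node that still has at least two words in its subtree.
"pmxppmxxm" and "pmxppmxxmf" agree on "pmxppmxxm" (9 characters) before diverging; nothing deeper is shared.
Longest shared-prefix length: 9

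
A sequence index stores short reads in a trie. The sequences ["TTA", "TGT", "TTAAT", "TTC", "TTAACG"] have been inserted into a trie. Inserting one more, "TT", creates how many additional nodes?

0

Every character of "TT" already lies on an existing path (it is a prefix of some stored word).
No new nodes are needed: 0.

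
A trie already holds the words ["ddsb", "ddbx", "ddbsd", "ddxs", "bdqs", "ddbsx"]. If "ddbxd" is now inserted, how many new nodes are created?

1

The longest prefix of "ddbxd" already in the trie is "ddbx" (length 4).
Each of the 1 remaining characters creates one node.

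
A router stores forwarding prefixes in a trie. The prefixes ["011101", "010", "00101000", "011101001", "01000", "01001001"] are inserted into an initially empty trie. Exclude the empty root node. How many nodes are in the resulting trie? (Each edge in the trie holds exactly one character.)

23

Trie structure (* marks end of a word):
(root)
└─ 0
   ├─ 0
   │  └─ 1
   │     └─ 0
   │        └─ 1
   │           └─ 0
   │              └─ 0
   │                 └─ 0 *
   └─ 1
      ├─ 0 *
      │  └─ 0
      │     ├─ 0 *
      │     └─ 1
      │        └─ 0
      │           └─ 0
      │              └─ 1 *
      └─ 1
         └─ 1
            └─ 0
               └─ 1 *
                  └─ 0
                     └─ 0
                        └─ 1 *
Counting every labelled node above: 23.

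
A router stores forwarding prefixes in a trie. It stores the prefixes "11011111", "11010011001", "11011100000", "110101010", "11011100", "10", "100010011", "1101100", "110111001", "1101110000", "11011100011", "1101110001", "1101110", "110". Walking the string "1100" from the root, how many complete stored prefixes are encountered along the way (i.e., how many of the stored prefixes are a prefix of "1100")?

1

Check each prefix of "1100" against the stored set — each match is an end-marker on the path.
Prefixes of the query that are stored words: "110"
Count: 1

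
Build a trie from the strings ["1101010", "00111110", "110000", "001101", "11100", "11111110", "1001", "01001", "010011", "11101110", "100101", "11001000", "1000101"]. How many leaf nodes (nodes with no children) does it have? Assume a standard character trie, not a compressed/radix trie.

Leaves are exactly the stored words that no other stored word extends.
Those words: "001101", "00111110", "010011", "1000101", "100101", "110000", "11001000", "1101010", "11100", "11101110", "11111110"
Leaf count: 11

11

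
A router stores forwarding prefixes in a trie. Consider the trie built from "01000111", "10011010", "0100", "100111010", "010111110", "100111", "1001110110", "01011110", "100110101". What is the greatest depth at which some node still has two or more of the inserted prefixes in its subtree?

The deepest shared node is where two words last agree before diverging.
"10011010" and "100110101" agree on "10011010" (8 characters) before diverging; nothing deeper is shared.
Longest shared-prefix length: 8

8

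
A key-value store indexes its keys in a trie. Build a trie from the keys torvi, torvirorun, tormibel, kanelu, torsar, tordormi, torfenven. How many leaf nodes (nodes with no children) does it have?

6

A leaf is a node with no children — equivalently, the end of a word that is not a proper prefix of any other stored word.
Those words: "kanelu", "tordormi", "torfenven", "tormibel", "torsar", "torvirorun"
Leaf count: 6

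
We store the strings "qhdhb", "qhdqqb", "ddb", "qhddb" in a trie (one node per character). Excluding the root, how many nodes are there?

Count nodes per top-level branch (shared prefixes stored once):
  'd'-branch (ddb): 3 nodes
  'q'-branch (qhddb, qhdhb, qhdqqb): 10 nodes
Sum: 13

13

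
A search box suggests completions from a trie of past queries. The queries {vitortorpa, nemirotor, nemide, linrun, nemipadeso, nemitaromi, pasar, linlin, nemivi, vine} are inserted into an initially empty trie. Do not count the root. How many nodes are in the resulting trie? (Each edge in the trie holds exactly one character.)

For each word, the new-node count is its length minus the longest prefix already in the trie:
  "vitortorpa" → 10 new (v, i, t, o, r, t, o, r, p, a)
  "nemirotor" → 9 new (n, e, m, i, r, o, t, o, r)
  "nemide" → prefix "nemi" already present; 2 new (d, e)
  "linrun" → 6 new (l, i, n, r, u, n)
  "nemipadeso" → prefix "nemi" already present; 6 new (p, a, d, e, s, o)
  "nemitaromi" → prefix "nemi" already present; 6 new (t, a, r, o, m, i)
  "pasar" → 5 new (p, a, s, a, r)
  "linlin" → prefix "lin" already present; 3 new (l, i, n)
  "nemivi" → prefix "nemi" already present; 2 new (v, i)
  "vine" → prefix "vi" already present; 2 new (n, e)
Total nodes = 10 + 9 + 2 + 6 + 6 + 6 + 5 + 3 + 2 + 2 = 51

51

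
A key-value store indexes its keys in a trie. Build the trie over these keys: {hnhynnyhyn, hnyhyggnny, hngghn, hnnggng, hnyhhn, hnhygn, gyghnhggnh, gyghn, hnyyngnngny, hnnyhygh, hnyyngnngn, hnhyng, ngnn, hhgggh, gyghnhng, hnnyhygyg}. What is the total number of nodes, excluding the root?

Insert word by word; a character creates a node only if that edge doesn't already exist:
  "hnhynnyhyn" → 10 new (h, n, h, y, n, n, y, h, y, n)
  "hnyhyggnny" → prefix "hn" already present; 8 new (y, h, y, g, g, n, n, y)
  "hngghn" → prefix "hn" already present; 4 new (g, g, h, n)
  "hnnggng" → prefix "hn" already present; 5 new (n, g, g, n, g)
  "hnyhhn" → prefix "hnyh" already present; 2 new (h, n)
  "hnhygn" → prefix "hnhy" already present; 2 new (g, n)
  "gyghnhggnh" → 10 new (g, y, g, h, n, h, g, g, n, h)
  "gyghn" → prefix "gyghn" already present; 0 new (none)
  "hnyyngnngny" → prefix "hny" already present; 8 new (y, n, g, n, n, g, n, y)
  "hnnyhygh" → prefix "hnn" already present; 5 new (y, h, y, g, h)
  "hnyyngnngn" → prefix "hnyyngnngn" already present; 0 new (none)
  "hnhyng" → prefix "hnhyn" already present; 1 new (g)
  "ngnn" → 4 new (n, g, n, n)
  "hhgggh" → prefix "h" already present; 5 new (h, g, g, g, h)
  "gyghnhng" → prefix "gyghnh" already present; 2 new (n, g)
  "hnnyhygyg" → prefix "hnnyhyg" already present; 2 new (y, g)
Total nodes = 10 + 8 + 4 + 5 + 2 + 2 + 10 + 0 + 8 + 5 + 0 + 1 + 4 + 5 + 2 + 2 = 68

68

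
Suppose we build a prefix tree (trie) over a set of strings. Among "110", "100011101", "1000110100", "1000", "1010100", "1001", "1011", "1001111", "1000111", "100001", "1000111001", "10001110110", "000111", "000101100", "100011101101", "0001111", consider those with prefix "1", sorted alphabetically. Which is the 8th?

100011101101

DFS of the "1" subtree visits, in order: "1000", "100001", "1000110100", "1000111", "1000111001", "100011101", "10001110110", "100011101101", "1001", "1001111", "1010100", "1011", "110"
The 8th is 100011101101.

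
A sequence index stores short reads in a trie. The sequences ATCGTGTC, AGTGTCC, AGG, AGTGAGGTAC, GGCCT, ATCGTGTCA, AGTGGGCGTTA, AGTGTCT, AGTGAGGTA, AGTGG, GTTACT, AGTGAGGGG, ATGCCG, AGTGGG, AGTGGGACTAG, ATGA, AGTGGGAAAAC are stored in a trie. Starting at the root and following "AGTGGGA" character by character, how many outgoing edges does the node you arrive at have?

2

Follow the path "AGTGGGA" to its node, then look at its outgoing edges.
Characters that immediately follow "AGTGGGA" among the stored strings: {A, C}.
That node has 2 child edges.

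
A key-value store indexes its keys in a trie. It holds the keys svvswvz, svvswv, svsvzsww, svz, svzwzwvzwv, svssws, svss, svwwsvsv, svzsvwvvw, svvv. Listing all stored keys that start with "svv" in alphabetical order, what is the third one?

Filter for "svv…" and sort: "svvswv", "svvswvz", "svvv"
The 3rd is svvv.

svvv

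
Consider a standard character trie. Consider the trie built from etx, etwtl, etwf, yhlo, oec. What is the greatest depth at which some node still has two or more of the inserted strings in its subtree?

3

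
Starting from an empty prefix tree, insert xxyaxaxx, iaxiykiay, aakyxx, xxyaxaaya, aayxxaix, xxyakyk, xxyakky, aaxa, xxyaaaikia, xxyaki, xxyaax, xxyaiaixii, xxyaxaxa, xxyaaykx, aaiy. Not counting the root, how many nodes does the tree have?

59

Insert word by word; a character creates a node only if that edge doesn't already exist:
  "xxyaxaxx" → 8 new (x, x, y, a, x, a, x, x)
  "iaxiykiay" → 9 new (i, a, x, i, y, k, i, a, y)
  "aakyxx" → 6 new (a, a, k, y, x, x)
  "xxyaxaaya" → prefix "xxyaxa" already present; 3 new (a, y, a)
  "aayxxaix" → prefix "aa" already present; 6 new (y, x, x, a, i, x)
  "xxyakyk" → prefix "xxya" already present; 3 new (k, y, k)
  "xxyakky" → prefix "xxyak" already present; 2 new (k, y)
  "aaxa" → prefix "aa" already present; 2 new (x, a)
  "xxyaaaikia" → prefix "xxya" already present; 6 new (a, a, i, k, i, a)
  "xxyaki" → prefix "xxyak" already present; 1 new (i)
  "xxyaax" → prefix "xxyaa" already present; 1 new (x)
  "xxyaiaixii" → prefix "xxya" already present; 6 new (i, a, i, x, i, i)
  "xxyaxaxa" → prefix "xxyaxax" already present; 1 new (a)
  "xxyaaykx" → prefix "xxyaa" already present; 3 new (y, k, x)
  "aaiy" → prefix "aa" already present; 2 new (i, y)
Total nodes = 8 + 9 + 6 + 3 + 6 + 3 + 2 + 2 + 6 + 1 + 1 + 6 + 1 + 3 + 2 = 59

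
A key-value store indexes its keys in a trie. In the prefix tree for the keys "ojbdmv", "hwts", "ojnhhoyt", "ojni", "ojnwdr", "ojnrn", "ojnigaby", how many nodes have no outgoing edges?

6

Leaves are exactly the stored words that no other stored word extends.
Those words: "hwts", "ojbdmv", "ojnhhoyt", "ojnigaby", "ojnrn", "ojnwdr"
Leaf count: 6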